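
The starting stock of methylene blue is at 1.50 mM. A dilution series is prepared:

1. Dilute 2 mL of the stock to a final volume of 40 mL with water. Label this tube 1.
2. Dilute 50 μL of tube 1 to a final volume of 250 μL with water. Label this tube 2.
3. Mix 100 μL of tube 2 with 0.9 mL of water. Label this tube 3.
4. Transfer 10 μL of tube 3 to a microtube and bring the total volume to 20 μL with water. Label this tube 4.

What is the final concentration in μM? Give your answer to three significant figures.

Step 1: 2 mL brought to 40 mL → factor 40/2 = 20
Step 2: 50 μL brought to 250 μL → factor 250/50 = 5
Step 3: 100 μL + 0.9 mL = 1000 μL total → factor 1000/100 = 10
Step 4: 10 μL brought to 20 μL → factor 20/10 = 2
Overall dilution factor = 20 × 5 × 10 × 2 = 2000
Final = 1.50 mM / 2000 = 0.0007500 mM = 0.750 μM

0.750 μM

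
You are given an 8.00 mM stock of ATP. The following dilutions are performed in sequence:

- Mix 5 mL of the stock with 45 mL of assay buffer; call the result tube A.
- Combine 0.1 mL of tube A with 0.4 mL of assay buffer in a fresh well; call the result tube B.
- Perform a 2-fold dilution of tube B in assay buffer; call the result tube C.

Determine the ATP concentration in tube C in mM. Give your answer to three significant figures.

Step 1: 5 mL + 45 mL = 50 mL total → factor 50/5 = 10
Step 2: 0.1 mL + 0.4 mL = 0.5 mL total → factor 0.5/0.1 = 5
Step 3: 2-fold → factor 2
Overall dilution factor = 10 × 5 × 2 = 100
Final = 8.00 mM / 100 = 0.0800 mM

0.0800 mM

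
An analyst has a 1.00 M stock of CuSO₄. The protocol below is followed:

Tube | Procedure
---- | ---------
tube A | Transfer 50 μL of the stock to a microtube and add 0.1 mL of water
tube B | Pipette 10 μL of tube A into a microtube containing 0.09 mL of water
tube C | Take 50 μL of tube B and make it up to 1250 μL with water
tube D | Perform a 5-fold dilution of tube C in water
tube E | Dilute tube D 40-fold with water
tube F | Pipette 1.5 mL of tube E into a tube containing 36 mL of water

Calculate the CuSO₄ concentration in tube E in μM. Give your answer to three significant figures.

6.67 μM

Step 1: 50 μL + 0.1 mL = 150 μL total → factor 150/50 = 3
Step 2: 10 μL + 0.09 mL = 100 μL total → factor 100/10 = 10
Step 3: 50 μL brought to 1250 μL → factor 1250/50 = 25
Step 4: 5-fold → factor 5
Step 5: 40-fold → factor 40
Dilution factor through tube E = 3 × 10 × 25 × 5 × 40 = 1.5 × 10^5
[tube E] = 1.00 M / 1.5 × 10^5 = 6.667 × 10^-6 M = 6.67 μM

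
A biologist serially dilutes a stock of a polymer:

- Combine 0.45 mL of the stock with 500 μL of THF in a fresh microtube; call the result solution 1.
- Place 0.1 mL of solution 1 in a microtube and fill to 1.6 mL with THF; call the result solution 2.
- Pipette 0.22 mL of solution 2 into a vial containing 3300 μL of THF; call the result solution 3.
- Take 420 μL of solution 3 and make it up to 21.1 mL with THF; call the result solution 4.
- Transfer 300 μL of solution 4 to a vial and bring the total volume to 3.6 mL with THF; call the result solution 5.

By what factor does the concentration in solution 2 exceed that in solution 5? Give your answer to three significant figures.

9.65 × 10^3

Step 1: 0.45 mL + 500 μL = 0.95 mL total → factor 0.95/0.45 = 2.1111
Step 2: 0.1 mL brought to 1.6 mL → factor 1.6/0.1 = 16
Step 3: 0.22 mL + 3300 μL = 3.52 mL total → factor 3.52/0.22 = 16
Step 4: 420 μL brought to 21.1 mL → factor 21100/420 = 50.238
Step 5: 300 μL brought to 3.6 mL → factor 3600/300 = 12
Dilution factor to solution 2 = 33.778; to solution 5 = 3.2581 × 10^5
[solution 2]/[solution 5] = (factor to solution 5)/(factor to solution 2) = 3.2581 × 10^5/33.778 = 9.65 × 10^3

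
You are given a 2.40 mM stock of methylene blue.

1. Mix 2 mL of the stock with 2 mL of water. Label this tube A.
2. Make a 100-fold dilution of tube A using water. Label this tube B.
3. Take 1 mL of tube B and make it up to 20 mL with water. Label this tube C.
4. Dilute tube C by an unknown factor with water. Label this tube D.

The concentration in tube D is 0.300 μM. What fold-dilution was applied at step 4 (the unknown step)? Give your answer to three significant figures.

Step 1: 2 mL + 2 mL = 4 mL total → factor 4/2 = 2
Step 2: 100-fold → factor 100
Step 3: 1 mL brought to 20 mL → factor 20/1 = 20
Step 4: unknown factor x
Product of known-step factors = 4000
Overall factor = 2.40 mM / (0.300 μM) = 8000
x = 8000 / 4000 = 2.00

2.00-fold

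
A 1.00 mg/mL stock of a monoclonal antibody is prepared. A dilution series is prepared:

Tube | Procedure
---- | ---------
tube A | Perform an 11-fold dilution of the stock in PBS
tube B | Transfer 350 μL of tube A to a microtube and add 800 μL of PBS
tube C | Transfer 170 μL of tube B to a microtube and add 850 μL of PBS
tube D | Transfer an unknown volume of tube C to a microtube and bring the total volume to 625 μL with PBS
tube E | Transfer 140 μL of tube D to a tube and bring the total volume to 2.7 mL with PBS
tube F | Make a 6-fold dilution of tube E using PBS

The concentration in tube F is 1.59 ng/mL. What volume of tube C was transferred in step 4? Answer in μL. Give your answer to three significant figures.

24.9 μL

Step 1: 11-fold → factor 11
Step 2: 350 μL + 800 μL = 1150 μL total → factor 1150/350 = 3.2857
Step 3: 170 μL + 850 μL = 1020 μL total → factor 1020/170 = 6
Step 4: v brought to 625 μL → factor = 625 μL/v
Step 5: 140 μL brought to 2.7 mL → factor 2700/140 = 19.286
Step 6: 6-fold → factor 6
Product of known-step factors = 25093
Overall factor = 1.00 mg/mL / (1.59 ng/mL) = 6.2893 × 10^5
Step-4 factor = 6.2893 × 10^5 / 25093 = 25.064
v = 625 μL / 25.064 = 24.9 μL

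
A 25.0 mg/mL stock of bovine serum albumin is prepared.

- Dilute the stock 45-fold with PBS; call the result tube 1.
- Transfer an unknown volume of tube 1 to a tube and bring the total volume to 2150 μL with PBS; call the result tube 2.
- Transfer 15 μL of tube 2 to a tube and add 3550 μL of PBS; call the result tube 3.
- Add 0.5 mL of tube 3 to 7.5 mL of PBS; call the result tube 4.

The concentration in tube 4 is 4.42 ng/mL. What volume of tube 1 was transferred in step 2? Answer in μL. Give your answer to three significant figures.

Step 1: 45-fold → factor 45
Step 2: v brought to 2150 μL → factor = 2150 μL/v
Step 3: 15 μL + 3550 μL = 3565 μL total → factor 3565/15 = 237.67
Step 4: 0.5 mL + 7.5 mL = 8 mL total → factor 8/0.5 = 16
Product of known-step factors = 1.7112 × 10^5
Overall factor = 25.0 mg/mL / (4.42 ng/mL) = 5.6561 × 10^6
Step-2 factor = 5.6561 × 10^6 / 1.7112 × 10^5 = 33.053
v = 2150 μL / 33.053 = 65.0 μL

65.0 μL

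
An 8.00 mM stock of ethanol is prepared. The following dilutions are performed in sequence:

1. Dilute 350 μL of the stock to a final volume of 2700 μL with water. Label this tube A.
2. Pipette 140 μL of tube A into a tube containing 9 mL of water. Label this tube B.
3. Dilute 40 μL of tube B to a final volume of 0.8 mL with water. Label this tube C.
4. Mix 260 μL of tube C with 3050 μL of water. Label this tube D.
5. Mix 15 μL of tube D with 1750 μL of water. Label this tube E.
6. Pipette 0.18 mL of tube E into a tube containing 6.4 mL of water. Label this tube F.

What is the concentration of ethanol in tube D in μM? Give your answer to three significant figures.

0.0624 μM

Step 1: 350 μL brought to 2700 μL → factor 2700/350 = 7.7143
Step 2: 140 μL + 9 mL = 9140 μL total → factor 9140/140 = 65.286
Step 3: 40 μL brought to 0.8 mL → factor 800/40 = 20
Step 4: 260 μL + 3050 μL = 3310 μL total → factor 3310/260 = 12.731
Dilution factor through tube D = 7.7143 × 65.286 × 20 × 12.731 = 1.2823 × 10^5
[tube D] = 8.00 mM / 1.2823 × 10^5 = 6.239 × 10^-5 mM = 0.0624 μM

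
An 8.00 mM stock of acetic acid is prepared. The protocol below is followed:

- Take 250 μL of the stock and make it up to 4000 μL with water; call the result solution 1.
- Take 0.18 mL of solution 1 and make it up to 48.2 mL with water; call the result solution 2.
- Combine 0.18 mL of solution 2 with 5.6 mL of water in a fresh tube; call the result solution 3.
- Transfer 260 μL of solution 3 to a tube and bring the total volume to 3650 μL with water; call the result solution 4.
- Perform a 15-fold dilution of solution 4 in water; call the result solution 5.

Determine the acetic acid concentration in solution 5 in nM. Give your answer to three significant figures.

Step 1: 250 μL brought to 4000 μL → factor 4000/250 = 16
Step 2: 0.18 mL brought to 48.2 mL → factor 48.2/0.18 = 267.78
Step 3: 0.18 mL + 5.6 mL = 5.78 mL total → factor 5.78/0.18 = 32.111
Step 4: 260 μL brought to 3650 μL → factor 3650/260 = 14.038
Step 5: 15-fold → factor 15
Overall dilution factor = 16 × 267.78 × 32.111 × 14.038 × 15 = 2.8971 × 10^7
Final = 8.00 mM / 2.8971 × 10^7 = 2.761 × 10^-7 mM = 0.276 nM

0.276 nM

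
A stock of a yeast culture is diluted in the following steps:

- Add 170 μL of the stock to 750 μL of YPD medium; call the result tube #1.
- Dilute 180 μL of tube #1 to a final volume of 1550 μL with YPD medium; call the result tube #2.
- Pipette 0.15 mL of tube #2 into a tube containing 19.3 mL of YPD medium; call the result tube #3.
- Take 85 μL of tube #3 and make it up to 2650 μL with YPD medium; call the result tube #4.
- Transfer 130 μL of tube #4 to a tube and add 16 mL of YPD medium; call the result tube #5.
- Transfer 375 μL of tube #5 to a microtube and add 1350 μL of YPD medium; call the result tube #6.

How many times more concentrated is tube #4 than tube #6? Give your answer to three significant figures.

571

Step 1: 170 μL + 750 μL = 920 μL total → factor 920/170 = 5.4118
Step 2: 180 μL brought to 1550 μL → factor 1550/180 = 8.6111
Step 3: 0.15 mL + 19.3 mL = 19.45 mL total → factor 19.45/0.15 = 129.67
Step 4: 85 μL brought to 2650 μL → factor 2650/85 = 31.176
Step 5: 130 μL + 16 mL = 16130 μL total → factor 16130/130 = 124.08
Step 6: 375 μL + 1350 μL = 1725 μL total → factor 1725/375 = 4.6
Dilution factor to tube #4 = 1.8839 × 10^5; to tube #6 = 1.0752 × 10^8
[tube #4]/[tube #6] = (factor to tube #6)/(factor to tube #4) = 1.0752 × 10^8/1.8839 × 10^5 = 571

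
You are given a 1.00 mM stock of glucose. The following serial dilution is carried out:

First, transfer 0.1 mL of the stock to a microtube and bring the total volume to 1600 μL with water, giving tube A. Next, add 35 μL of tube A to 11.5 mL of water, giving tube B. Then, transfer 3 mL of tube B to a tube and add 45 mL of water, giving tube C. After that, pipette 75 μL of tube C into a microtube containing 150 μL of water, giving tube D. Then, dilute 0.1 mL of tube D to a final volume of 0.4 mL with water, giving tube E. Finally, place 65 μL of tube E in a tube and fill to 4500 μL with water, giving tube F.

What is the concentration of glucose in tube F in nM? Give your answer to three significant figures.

0.0143 nM

Step 1: 0.1 mL brought to 1600 μL → factor 1.6/0.1 = 16
Step 2: 35 μL + 11.5 mL = 11535 μL total → factor 11535/35 = 329.57
Step 3: 3 mL + 45 mL = 48 mL total → factor 48/3 = 16
Step 4: 75 μL + 150 μL = 225 μL total → factor 225/75 = 3
Step 5: 0.1 mL brought to 0.4 mL → factor 0.4/0.1 = 4
Step 6: 65 μL brought to 4500 μL → factor 4500/65 = 69.231
Overall dilution factor = 16 × 329.57 × 16 × 3 × 4 × 69.231 = 7.0092 × 10^7
Final = 1.00 mM / 7.0092 × 10^7 = 1.427 × 10^-8 mM = 0.0143 nM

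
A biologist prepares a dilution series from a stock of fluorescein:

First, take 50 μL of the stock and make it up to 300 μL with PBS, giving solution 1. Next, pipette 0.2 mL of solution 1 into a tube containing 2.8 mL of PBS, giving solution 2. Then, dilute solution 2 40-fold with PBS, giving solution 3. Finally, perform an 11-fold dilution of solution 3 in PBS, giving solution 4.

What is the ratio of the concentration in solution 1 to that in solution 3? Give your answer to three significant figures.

Step 1: 50 μL brought to 300 μL → factor 300/50 = 6
Step 2: 0.2 mL + 2.8 mL = 3 mL total → factor 3/0.2 = 15
Step 3: 40-fold → factor 40
Dilution factor to solution 1 = 6; to solution 3 = 3600
[solution 1]/[solution 3] = (factor to solution 3)/(factor to solution 1) = 3600/6 = 600

600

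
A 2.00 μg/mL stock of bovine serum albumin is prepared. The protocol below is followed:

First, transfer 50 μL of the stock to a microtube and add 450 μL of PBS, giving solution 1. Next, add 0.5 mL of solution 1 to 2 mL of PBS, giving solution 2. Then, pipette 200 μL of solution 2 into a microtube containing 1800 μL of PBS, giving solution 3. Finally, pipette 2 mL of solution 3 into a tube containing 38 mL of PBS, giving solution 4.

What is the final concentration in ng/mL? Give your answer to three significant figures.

Step 1: 50 μL + 450 μL = 500 μL total → factor 500/50 = 10
Step 2: 0.5 mL + 2 mL = 2.5 mL total → factor 2.5/0.5 = 5
Step 3: 200 μL + 1800 μL = 2000 μL total → factor 2000/200 = 10
Step 4: 2 mL + 38 mL = 40 mL total → factor 40/2 = 20
Overall dilution factor = 10 × 5 × 10 × 20 = 10000
Final = 2.00 μg/mL / 10000 = 0.0002000 μg/mL = 0.200 ng/mL

0.200 ng/mL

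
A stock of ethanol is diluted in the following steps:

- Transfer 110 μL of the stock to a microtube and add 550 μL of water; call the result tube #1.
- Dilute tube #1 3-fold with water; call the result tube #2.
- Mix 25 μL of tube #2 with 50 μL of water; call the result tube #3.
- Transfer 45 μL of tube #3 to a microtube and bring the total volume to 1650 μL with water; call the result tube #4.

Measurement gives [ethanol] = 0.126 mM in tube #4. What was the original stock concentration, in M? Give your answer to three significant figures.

Step 1: 110 μL + 550 μL = 660 μL total → factor 660/110 = 6
Step 2: 3-fold → factor 3
Step 3: 25 μL + 50 μL = 75 μL total → factor 75/25 = 3
Step 4: 45 μL brought to 1650 μL → factor 1650/45 = 36.667
Overall dilution factor = 6 × 3 × 3 × 36.667 = 1980
Stock = 0.126 mM × 1980 = 249.5 mM = 0.249 M

0.249 M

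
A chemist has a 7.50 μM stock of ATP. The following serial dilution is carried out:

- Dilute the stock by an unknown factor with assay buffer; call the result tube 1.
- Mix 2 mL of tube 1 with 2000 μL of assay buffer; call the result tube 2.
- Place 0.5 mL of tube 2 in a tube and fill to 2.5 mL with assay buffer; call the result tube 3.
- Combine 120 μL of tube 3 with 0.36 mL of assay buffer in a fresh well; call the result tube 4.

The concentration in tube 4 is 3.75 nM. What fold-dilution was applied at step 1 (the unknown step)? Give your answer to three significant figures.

Step 1: unknown factor x
Step 2: 2 mL + 2000 μL = 4 mL total → factor 4/2 = 2
Step 3: 0.5 mL brought to 2.5 mL → factor 2.5/0.5 = 5
Step 4: 120 μL + 0.36 mL = 480 μL total → factor 480/120 = 4
Product of known-step factors = 40
Overall factor = 7.50 μM / (3.75 nM) = 2000
x = 2000 / 40 = 50.0

50.0-fold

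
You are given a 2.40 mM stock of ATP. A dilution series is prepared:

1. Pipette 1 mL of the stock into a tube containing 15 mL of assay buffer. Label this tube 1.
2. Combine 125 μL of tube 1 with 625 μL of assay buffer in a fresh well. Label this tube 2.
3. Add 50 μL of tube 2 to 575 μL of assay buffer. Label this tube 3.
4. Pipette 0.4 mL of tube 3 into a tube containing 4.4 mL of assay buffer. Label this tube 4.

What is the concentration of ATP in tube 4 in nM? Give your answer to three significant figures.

Step 1: 1 mL + 15 mL = 16 mL total → factor 16/1 = 16
Step 2: 125 μL + 625 μL = 750 μL total → factor 750/125 = 6
Step 3: 50 μL + 575 μL = 625 μL total → factor 625/50 = 12.5
Step 4: 0.4 mL + 4.4 mL = 4.8 mL total → factor 4.8/0.4 = 12
Overall dilution factor = 16 × 6 × 12.5 × 12 = 14400
Final = 2.40 mM / 14400 = 0.0001667 mM = 167 nM

167 nM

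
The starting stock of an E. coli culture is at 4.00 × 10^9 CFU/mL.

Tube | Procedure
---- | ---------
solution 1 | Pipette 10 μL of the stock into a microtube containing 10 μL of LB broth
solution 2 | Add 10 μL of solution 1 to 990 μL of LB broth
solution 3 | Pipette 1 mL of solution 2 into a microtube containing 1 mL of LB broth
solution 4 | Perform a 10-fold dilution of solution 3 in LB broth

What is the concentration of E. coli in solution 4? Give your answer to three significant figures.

1.00 × 10^6 CFU/mL

Step 1: 10 μL + 10 μL = 20 μL total → factor 20/10 = 2
Step 2: 10 μL + 990 μL = 1000 μL total → factor 1000/10 = 100
Step 3: 1 mL + 1 mL = 2 mL total → factor 2/1 = 2
Step 4: 10-fold → factor 10
Overall dilution factor = 2 × 100 × 2 × 10 = 4000
Final = 4.00 × 10^9 CFU/mL / 4000 = 1.00 × 10^6 CFU/mL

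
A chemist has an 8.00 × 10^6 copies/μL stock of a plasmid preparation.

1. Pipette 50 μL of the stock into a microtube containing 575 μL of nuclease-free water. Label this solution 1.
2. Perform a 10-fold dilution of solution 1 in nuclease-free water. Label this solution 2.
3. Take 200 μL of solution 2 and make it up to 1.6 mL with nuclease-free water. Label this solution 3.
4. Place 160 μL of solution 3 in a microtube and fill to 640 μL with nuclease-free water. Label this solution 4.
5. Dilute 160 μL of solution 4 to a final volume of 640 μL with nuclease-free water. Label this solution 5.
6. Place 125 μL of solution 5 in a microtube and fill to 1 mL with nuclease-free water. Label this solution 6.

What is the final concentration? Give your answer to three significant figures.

62.5 copies/μL

Step 1: 50 μL + 575 μL = 625 μL total → factor 625/50 = 12.5
Step 2: 10-fold → factor 10
Step 3: 200 μL brought to 1.6 mL → factor 1600/200 = 8
Step 4: 160 μL brought to 640 μL → factor 640/160 = 4
Step 5: 160 μL brought to 640 μL → factor 640/160 = 4
Step 6: 125 μL brought to 1 mL → factor 1000/125 = 8
Overall dilution factor = 12.5 × 10 × 8 × 4 × 4 × 8 = 1.28 × 10^5
Final = 8.00 × 10^6 copies/μL / 1.28 × 10^5 = 62.5 copies/μL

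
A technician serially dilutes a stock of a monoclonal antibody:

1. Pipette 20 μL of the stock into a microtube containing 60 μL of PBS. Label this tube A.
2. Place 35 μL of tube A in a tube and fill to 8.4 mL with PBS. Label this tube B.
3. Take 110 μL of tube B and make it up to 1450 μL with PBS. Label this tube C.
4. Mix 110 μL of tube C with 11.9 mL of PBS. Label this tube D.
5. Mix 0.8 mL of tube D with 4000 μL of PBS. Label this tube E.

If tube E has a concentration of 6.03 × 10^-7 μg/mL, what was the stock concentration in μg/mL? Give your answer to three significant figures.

5.00 μg/mL

Step 1: 20 μL + 60 μL = 80 μL total → factor 80/20 = 4
Step 2: 35 μL brought to 8.4 mL → factor 8400/35 = 240
Step 3: 110 μL brought to 1450 μL → factor 1450/110 = 13.182
Step 4: 110 μL + 11.9 mL = 12010 μL total → factor 12010/110 = 109.18
Step 5: 0.8 mL + 4000 μL = 4.8 mL total → factor 4.8/0.8 = 6
Overall dilution factor = 4 × 240 × 13.182 × 109.18 × 6 = 8.2899 × 10^6
Stock = 6.03 × 10^-7 μg/mL × 8.2899 × 10^6 = 5.00 μg/mL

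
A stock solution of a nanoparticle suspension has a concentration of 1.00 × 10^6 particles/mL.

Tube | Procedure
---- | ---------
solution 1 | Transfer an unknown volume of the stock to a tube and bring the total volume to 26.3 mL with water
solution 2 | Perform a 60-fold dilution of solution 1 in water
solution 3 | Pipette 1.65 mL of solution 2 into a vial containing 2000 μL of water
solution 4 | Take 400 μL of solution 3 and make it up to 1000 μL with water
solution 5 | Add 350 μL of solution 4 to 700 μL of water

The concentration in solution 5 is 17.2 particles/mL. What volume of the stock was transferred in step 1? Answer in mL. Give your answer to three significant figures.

0.450 mL

Step 1: v brought to 26.3 mL → factor = 26.3 mL/v
Step 2: 60-fold → factor 60
Step 3: 1.65 mL + 2000 μL = 3.65 mL total → factor 3.65/1.65 = 2.2121
Step 4: 400 μL brought to 1000 μL → factor 1000/400 = 2.5
Step 5: 350 μL + 700 μL = 1050 μL total → factor 1050/350 = 3
Product of known-step factors = 995.45
Overall factor = 1.00 × 10^6 particles/mL / (17.2 particles/mL) = 58140
Step-1 factor = 58140 / 995.45 = 58.405
v = 26.3 mL / 58.405 = 0.450 mL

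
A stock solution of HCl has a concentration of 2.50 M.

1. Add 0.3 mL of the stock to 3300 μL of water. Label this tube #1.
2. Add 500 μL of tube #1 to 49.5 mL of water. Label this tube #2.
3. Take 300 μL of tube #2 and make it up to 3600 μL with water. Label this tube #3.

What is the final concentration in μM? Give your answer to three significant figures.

174 μM

Step 1: 0.3 mL + 3300 μL = 3.6 mL total → factor 3.6/0.3 = 12
Step 2: 500 μL + 49.5 mL = 50000 μL total → factor 50000/500 = 100
Step 3: 300 μL brought to 3600 μL → factor 3600/300 = 12
Overall dilution factor = 12 × 100 × 12 = 14400
Final = 2.50 M / 14400 = 0.0001736 M = 174 μM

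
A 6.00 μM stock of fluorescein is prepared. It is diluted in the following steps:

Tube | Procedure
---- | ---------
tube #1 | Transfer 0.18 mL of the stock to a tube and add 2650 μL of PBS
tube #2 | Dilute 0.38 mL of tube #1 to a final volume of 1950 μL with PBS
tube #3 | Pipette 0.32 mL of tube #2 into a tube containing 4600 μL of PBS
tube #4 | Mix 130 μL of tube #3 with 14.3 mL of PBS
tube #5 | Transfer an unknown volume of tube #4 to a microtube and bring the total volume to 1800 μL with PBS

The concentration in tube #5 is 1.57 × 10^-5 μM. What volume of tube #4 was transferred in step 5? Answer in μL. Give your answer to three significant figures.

649 μL

Step 1: 0.18 mL + 2650 μL = 2.83 mL total → factor 2.83/0.18 = 15.722
Step 2: 0.38 mL brought to 1950 μL → factor 1.95/0.38 = 5.1316
Step 3: 0.32 mL + 4600 μL = 4.92 mL total → factor 4.92/0.32 = 15.375
Step 4: 130 μL + 14.3 mL = 14430 μL total → factor 14430/130 = 111
Step 5: v brought to 1800 μL → factor = 1800 μL/v
Product of known-step factors = 1.3769 × 10^5
Overall factor = 6.00 μM / (1.57 × 10^-5 μM) = 3.8217 × 10^5
Step-5 factor = 3.8217 × 10^5 / 1.3769 × 10^5 = 2.7755
v = 1800 μL / 2.7755 = 649 μL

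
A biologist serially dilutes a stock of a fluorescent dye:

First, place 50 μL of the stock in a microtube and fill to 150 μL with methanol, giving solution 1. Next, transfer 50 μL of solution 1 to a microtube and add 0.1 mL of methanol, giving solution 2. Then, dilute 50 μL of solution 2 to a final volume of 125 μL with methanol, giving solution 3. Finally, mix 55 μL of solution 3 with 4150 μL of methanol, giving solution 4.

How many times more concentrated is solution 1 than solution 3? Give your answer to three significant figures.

7.50

Step 1: 50 μL brought to 150 μL → factor 150/50 = 3
Step 2: 50 μL + 0.1 mL = 150 μL total → factor 150/50 = 3
Step 3: 50 μL brought to 125 μL → factor 125/50 = 2.5
Dilution factor to solution 1 = 3; to solution 3 = 22.5
[solution 1]/[solution 3] = (factor to solution 3)/(factor to solution 1) = 22.5/3 = 7.50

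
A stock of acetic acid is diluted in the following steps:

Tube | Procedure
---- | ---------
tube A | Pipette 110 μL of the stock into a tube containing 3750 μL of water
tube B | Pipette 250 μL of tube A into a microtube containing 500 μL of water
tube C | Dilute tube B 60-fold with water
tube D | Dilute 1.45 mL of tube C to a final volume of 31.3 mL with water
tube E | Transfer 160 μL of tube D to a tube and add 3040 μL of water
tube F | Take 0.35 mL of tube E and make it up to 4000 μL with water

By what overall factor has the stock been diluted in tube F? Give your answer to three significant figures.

3.12 × 10^7

Step 1: 110 μL + 3750 μL = 3860 μL total → factor 3860/110 = 35.091
Step 2: 250 μL + 500 μL = 750 μL total → factor 750/250 = 3
Step 3: 60-fold → factor 60
Step 4: 1.45 mL brought to 31.3 mL → factor 31.3/1.45 = 21.586
Step 5: 160 μL + 3040 μL = 3200 μL total → factor 3200/160 = 20
Step 6: 0.35 mL brought to 4000 μL → factor 4/0.35 = 11.429
Overall dilution factor = 35.091 × 3 × 60 × 21.586 × 20 × 11.429 = 3.1165 × 10^7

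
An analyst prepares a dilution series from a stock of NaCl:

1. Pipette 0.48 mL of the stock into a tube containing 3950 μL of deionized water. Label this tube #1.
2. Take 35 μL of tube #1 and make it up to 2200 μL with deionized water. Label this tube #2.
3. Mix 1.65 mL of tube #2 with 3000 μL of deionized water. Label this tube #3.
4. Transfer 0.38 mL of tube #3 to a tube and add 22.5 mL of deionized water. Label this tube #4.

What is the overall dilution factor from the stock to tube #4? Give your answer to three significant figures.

Step 1: 0.48 mL + 3950 μL = 4.43 mL total → factor 4.43/0.48 = 9.2292
Step 2: 35 μL brought to 2200 μL → factor 2200/35 = 62.857
Step 3: 1.65 mL + 3000 μL = 4.65 mL total → factor 4.65/1.65 = 2.8182
Step 4: 0.38 mL + 22.5 mL = 22.88 mL total → factor 22.88/0.38 = 60.211
Overall dilution factor = 9.2292 × 62.857 × 2.8182 × 60.211 = 98437

9.84 × 10^4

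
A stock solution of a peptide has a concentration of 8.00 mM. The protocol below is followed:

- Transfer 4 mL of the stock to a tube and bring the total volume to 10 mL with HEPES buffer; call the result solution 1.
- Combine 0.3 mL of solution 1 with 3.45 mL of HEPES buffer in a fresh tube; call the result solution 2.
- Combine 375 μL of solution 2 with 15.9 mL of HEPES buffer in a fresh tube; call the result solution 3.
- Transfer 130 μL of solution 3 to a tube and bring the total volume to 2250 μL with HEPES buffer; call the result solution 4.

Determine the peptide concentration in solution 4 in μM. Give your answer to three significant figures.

Step 1: 4 mL brought to 10 mL → factor 10/4 = 2.5
Step 2: 0.3 mL + 3.45 mL = 3.75 mL total → factor 3.75/0.3 = 12.5
Step 3: 375 μL + 15.9 mL = 16275 μL total → factor 16275/375 = 43.4
Step 4: 130 μL brought to 2250 μL → factor 2250/130 = 17.308
Overall dilution factor = 2.5 × 12.5 × 43.4 × 17.308 = 23474
Final = 8.00 mM / 23474 = 0.0003408 mM = 0.341 μM

0.341 μM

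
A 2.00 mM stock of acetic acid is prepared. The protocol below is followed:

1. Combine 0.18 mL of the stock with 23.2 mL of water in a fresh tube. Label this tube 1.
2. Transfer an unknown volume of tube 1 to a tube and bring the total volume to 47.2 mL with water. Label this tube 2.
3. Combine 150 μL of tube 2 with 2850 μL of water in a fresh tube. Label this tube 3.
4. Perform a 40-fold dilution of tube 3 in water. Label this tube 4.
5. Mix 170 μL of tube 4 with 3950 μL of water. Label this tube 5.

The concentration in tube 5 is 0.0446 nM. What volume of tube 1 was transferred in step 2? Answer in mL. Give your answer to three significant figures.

2.65 mL

Step 1: 0.18 mL + 23.2 mL = 23.38 mL total → factor 23.38/0.18 = 129.89
Step 2: v brought to 47.2 mL → factor = 47.2 mL/v
Step 3: 150 μL + 2850 μL = 3000 μL total → factor 3000/150 = 20
Step 4: 40-fold → factor 40
Step 5: 170 μL + 3950 μL = 4120 μL total → factor 4120/170 = 24.235
Product of known-step factors = 2.5183 × 10^6
Overall factor = 2.00 mM / (0.0446 nM) = 4.4843 × 10^7
Step-2 factor = 4.4843 × 10^7 / 2.5183 × 10^6 = 17.807
v = 47.2 mL / 17.807 = 2.65 mL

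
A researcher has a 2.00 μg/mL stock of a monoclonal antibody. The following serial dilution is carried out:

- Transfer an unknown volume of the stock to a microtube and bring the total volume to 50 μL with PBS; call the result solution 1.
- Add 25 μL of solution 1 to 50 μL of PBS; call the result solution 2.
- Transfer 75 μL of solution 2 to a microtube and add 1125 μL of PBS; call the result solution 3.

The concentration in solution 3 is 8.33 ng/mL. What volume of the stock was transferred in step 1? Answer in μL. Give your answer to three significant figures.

10.0 μL

Step 1: v brought to 50 μL → factor = 50 μL/v
Step 2: 25 μL + 50 μL = 75 μL total → factor 75/25 = 3
Step 3: 75 μL + 1125 μL = 1200 μL total → factor 1200/75 = 16
Product of known-step factors = 48
Overall factor = 2.00 μg/mL / (8.33 ng/mL) = 240.1
Step-1 factor = 240.1 / 48 = 5.002
v = 50 μL / 5.002 = 10.0 μL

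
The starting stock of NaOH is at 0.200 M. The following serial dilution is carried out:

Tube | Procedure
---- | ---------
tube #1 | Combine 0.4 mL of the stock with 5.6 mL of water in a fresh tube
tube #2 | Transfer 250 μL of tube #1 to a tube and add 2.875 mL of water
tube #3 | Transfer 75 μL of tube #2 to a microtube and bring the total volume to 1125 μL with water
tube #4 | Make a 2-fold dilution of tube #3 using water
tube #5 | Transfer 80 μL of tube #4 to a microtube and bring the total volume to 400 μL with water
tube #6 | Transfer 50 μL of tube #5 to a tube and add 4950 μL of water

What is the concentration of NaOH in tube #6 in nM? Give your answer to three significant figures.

71.1 nM

Step 1: 0.4 mL + 5.6 mL = 6 mL total → factor 6/0.4 = 15
Step 2: 250 μL + 2.875 mL = 3125 μL total → factor 3125/250 = 12.5
Step 3: 75 μL brought to 1125 μL → factor 1125/75 = 15
Step 4: 2-fold → factor 2
Step 5: 80 μL brought to 400 μL → factor 400/80 = 5
Step 6: 50 μL + 4950 μL = 5000 μL total → factor 5000/50 = 100
Overall dilution factor = 15 × 12.5 × 15 × 2 × 5 × 100 = 2.8125 × 10^6
Final = 0.200 M / 2.8125 × 10^6 = 7.111 × 10^-8 M = 71.1 nM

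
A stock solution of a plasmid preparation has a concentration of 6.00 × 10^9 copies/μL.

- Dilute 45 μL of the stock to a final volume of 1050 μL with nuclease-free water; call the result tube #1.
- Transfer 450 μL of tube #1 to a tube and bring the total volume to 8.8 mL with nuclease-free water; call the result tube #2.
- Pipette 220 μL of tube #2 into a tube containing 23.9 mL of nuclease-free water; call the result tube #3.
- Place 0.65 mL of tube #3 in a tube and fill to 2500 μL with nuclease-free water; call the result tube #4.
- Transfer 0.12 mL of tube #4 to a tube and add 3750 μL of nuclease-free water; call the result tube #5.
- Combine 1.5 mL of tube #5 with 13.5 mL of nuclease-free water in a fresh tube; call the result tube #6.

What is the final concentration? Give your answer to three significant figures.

Step 1: 45 μL brought to 1050 μL → factor 1050/45 = 23.333
Step 2: 450 μL brought to 8.8 mL → factor 8800/450 = 19.556
Step 3: 220 μL + 23.9 mL = 24120 μL total → factor 24120/220 = 109.64
Step 4: 0.65 mL brought to 2500 μL → factor 2.5/0.65 = 3.8462
Step 5: 0.12 mL + 3750 μL = 3.87 mL total → factor 3.87/0.12 = 32.25
Step 6: 1.5 mL + 13.5 mL = 15 mL total → factor 15/1.5 = 10
Overall dilution factor = 23.333 × 19.556 × 109.64 × 3.8462 × 32.25 × 10 = 6.2052 × 10^7
Final = 6.00 × 10^9 copies/μL / 6.2052 × 10^7 = 96.7 copies/μL

96.7 copies/μL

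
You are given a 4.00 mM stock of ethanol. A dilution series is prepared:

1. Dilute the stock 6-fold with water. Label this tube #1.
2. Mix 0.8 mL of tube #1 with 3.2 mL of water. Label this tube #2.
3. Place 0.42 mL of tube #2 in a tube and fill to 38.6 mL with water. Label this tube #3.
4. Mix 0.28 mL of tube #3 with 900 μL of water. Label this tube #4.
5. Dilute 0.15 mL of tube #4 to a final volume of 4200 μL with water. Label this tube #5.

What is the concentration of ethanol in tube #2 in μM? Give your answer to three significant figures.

Step 1: 6-fold → factor 6
Step 2: 0.8 mL + 3.2 mL = 4 mL total → factor 4/0.8 = 5
Dilution factor through tube #2 = 6 × 5 = 30
[tube #2] = 4.00 mM / 30 = 0.1333 mM = 133 μM

133 μM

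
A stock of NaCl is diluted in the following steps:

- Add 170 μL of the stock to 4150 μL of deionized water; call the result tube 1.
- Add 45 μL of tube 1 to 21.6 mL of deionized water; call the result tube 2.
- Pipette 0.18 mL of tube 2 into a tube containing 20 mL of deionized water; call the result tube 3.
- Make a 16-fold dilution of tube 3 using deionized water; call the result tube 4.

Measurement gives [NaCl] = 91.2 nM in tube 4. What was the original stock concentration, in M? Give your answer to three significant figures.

2.00 M

Step 1: 170 μL + 4150 μL = 4320 μL total → factor 4320/170 = 25.412
Step 2: 45 μL + 21.6 mL = 21645 μL total → factor 21645/45 = 481
Step 3: 0.18 mL + 20 mL = 20.18 mL total → factor 20.18/0.18 = 112.11
Step 4: 16-fold → factor 16
Overall dilution factor = 25.412 × 481 × 112.11 × 16 = 2.1925 × 10^7
Stock = 91.2 nM × 2.1925 × 10^7 = 2.000 × 10^9 nM = 2.00 M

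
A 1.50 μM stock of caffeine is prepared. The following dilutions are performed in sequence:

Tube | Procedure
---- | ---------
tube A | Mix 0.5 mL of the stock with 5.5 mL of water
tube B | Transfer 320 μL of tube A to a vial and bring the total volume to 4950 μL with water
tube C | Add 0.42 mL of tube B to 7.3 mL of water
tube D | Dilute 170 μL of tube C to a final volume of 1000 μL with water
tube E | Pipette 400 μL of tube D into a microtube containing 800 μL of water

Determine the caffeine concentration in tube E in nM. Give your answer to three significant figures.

Step 1: 0.5 mL + 5.5 mL = 6 mL total → factor 6/0.5 = 12
Step 2: 320 μL brought to 4950 μL → factor 4950/320 = 15.469
Step 3: 0.42 mL + 7.3 mL = 7.72 mL total → factor 7.72/0.42 = 18.381
Step 4: 170 μL brought to 1000 μL → factor 1000/170 = 5.8824
Step 5: 400 μL + 800 μL = 1200 μL total → factor 1200/400 = 3
Overall dilution factor = 12 × 15.469 × 18.381 × 5.8824 × 3 = 60211
Final = 1.50 μM / 60211 = 2.491 × 10^-5 μM = 0.0249 nM

0.0249 nM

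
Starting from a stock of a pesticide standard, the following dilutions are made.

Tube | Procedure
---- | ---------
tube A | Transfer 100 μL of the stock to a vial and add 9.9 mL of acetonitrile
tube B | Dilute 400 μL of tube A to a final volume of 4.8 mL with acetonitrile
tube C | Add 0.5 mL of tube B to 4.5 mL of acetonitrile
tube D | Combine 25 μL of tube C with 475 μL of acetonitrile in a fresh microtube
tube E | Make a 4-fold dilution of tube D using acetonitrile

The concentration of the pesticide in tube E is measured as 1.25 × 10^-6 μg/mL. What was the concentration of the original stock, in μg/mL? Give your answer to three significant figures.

1.20 μg/mL

Step 1: 100 μL + 9.9 mL = 10000 μL total → factor 10000/100 = 100
Step 2: 400 μL brought to 4.8 mL → factor 4800/400 = 12
Step 3: 0.5 mL + 4.5 mL = 5 mL total → factor 5/0.5 = 10
Step 4: 25 μL + 475 μL = 500 μL total → factor 500/25 = 20
Step 5: 4-fold → factor 4
Overall dilution factor = 100 × 12 × 10 × 20 × 4 = 9.6 × 10^5
Stock = 1.25 × 10^-6 μg/mL × 9.6 × 10^5 = 1.20 μg/mL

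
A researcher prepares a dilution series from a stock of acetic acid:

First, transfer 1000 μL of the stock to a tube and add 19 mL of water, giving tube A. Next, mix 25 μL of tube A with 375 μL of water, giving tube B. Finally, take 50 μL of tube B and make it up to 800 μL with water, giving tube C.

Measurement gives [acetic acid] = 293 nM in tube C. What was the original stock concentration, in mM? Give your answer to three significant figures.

1.50 mM

Step 1: 1000 μL + 19 mL = 20000 μL total → factor 20000/1000 = 20
Step 2: 25 μL + 375 μL = 400 μL total → factor 400/25 = 16
Step 3: 50 μL brought to 800 μL → factor 800/50 = 16
Overall dilution factor = 20 × 16 × 16 = 5120
Stock = 293 nM × 5120 = 1.500 × 10^6 nM = 1.50 mM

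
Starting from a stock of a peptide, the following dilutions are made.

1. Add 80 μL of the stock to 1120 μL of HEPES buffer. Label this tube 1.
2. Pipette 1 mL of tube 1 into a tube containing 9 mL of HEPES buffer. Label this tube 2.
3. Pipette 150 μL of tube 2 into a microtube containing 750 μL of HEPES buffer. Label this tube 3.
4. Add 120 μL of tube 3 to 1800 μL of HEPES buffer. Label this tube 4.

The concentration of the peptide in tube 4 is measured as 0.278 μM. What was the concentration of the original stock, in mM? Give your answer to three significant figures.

Step 1: 80 μL + 1120 μL = 1200 μL total → factor 1200/80 = 15
Step 2: 1 mL + 9 mL = 10 mL total → factor 10/1 = 10
Step 3: 150 μL + 750 μL = 900 μL total → factor 900/150 = 6
Step 4: 120 μL + 1800 μL = 1920 μL total → factor 1920/120 = 16
Overall dilution factor = 15 × 10 × 6 × 16 = 14400
Stock = 0.278 μM × 14400 = 4003 μM = 4.00 mM

4.00 mM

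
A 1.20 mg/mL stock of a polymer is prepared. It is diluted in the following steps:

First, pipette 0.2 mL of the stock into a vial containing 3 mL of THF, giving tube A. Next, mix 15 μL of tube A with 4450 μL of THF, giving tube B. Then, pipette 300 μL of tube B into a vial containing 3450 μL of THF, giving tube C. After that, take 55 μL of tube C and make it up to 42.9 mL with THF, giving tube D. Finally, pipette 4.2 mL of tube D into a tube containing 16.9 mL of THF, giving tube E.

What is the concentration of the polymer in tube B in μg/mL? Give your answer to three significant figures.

Step 1: 0.2 mL + 3 mL = 3.2 mL total → factor 3.2/0.2 = 16
Step 2: 15 μL + 4450 μL = 4465 μL total → factor 4465/15 = 297.67
Dilution factor through tube B = 16 × 297.67 = 4762.7
[tube B] = 1.20 mg/mL / 4762.7 = 0.0002520 mg/mL = 0.252 μg/mL

0.252 μg/mL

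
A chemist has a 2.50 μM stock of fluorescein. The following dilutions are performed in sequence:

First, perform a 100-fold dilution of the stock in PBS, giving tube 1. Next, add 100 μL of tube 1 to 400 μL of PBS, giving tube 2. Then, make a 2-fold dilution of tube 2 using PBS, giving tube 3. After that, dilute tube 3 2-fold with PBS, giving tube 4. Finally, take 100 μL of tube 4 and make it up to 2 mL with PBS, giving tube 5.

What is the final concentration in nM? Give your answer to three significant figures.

0.0625 nM

Step 1: 100-fold → factor 100
Step 2: 100 μL + 400 μL = 500 μL total → factor 500/100 = 5
Step 3: 2-fold → factor 2
Step 4: 2-fold → factor 2
Step 5: 100 μL brought to 2 mL → factor 2000/100 = 20
Overall dilution factor = 100 × 5 × 2 × 2 × 20 = 40000
Final = 2.50 μM / 40000 = 6.250 × 10^-5 μM = 0.0625 nM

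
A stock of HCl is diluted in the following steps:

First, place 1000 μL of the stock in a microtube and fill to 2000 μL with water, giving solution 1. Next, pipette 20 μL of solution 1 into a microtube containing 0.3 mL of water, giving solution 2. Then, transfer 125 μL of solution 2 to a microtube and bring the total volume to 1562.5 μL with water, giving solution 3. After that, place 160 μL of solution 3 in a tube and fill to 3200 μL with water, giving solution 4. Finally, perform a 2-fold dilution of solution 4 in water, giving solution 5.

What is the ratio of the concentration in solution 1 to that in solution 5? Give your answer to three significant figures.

8.00 × 10^3

Step 1: 1000 μL brought to 2000 μL → factor 2000/1000 = 2
Step 2: 20 μL + 0.3 mL = 320 μL total → factor 320/20 = 16
Step 3: 125 μL brought to 1562.5 μL → factor 1562.5/125 = 12.5
Step 4: 160 μL brought to 3200 μL → factor 3200/160 = 20
Step 5: 2-fold → factor 2
Dilution factor to solution 1 = 2; to solution 5 = 16000
[solution 1]/[solution 5] = (factor to solution 5)/(factor to solution 1) = 16000/2 = 8.00 × 10^3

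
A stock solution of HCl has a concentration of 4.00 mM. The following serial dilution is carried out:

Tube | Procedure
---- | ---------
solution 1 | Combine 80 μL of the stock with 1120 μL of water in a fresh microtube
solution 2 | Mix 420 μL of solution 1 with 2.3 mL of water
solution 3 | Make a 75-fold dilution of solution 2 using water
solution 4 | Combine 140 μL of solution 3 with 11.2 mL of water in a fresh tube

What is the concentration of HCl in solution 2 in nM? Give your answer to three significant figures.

4.12 × 10^4 nM

Step 1: 80 μL + 1120 μL = 1200 μL total → factor 1200/80 = 15
Step 2: 420 μL + 2.3 mL = 2720 μL total → factor 2720/420 = 6.4762
Dilution factor through solution 2 = 15 × 6.4762 = 97.143
[solution 2] = 4.00 mM / 97.143 = 0.04118 mM = 4.12 × 10^4 nM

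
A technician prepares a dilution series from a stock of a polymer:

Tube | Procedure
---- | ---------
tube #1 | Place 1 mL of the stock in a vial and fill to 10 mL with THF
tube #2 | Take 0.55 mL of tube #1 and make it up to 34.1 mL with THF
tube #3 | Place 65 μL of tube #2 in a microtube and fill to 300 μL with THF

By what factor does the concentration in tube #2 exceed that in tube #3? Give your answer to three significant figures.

Step 1: 1 mL brought to 10 mL → factor 10/1 = 10
Step 2: 0.55 mL brought to 34.1 mL → factor 34.1/0.55 = 62
Step 3: 65 μL brought to 300 μL → factor 300/65 = 4.6154
Dilution factor to tube #2 = 620; to tube #3 = 2861.5
[tube #2]/[tube #3] = (factor to tube #3)/(factor to tube #2) = 2861.5/620 = 4.62

4.62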